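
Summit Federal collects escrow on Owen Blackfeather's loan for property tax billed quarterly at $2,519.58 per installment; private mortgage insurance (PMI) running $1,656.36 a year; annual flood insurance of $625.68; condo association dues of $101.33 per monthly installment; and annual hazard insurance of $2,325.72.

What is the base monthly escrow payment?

Property tax: $2,519.58 × 4 = $10,078.32 per year
Private mortgage insurance (PMI): $1,656.36 per year
Flood insurance: $625.68 per year
Condo association dues: $101.33 × 12 = $1,215.96 per year
Hazard insurance: $2,325.72 per year
Annual escrow total = $10,078.32 + $1,656.36 + $625.68 + $1,215.96 + $2,325.72 = $15,902.04
Monthly escrow = $15,902.04 ÷ 12 = $1,325.17

$1,325.17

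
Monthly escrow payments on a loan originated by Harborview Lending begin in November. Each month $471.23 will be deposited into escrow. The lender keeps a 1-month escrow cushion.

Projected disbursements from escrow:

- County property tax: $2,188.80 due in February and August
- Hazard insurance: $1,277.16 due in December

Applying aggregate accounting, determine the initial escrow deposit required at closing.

Cushion = 1 × $471.23 = $471.23
Trial balance (start $0, +$471.23 each month, − disbursements):
  Nov: +$471.23 → $471.23
  Dec: +$471.23 − $1,277.16 → -$334.70
  Jan: +$471.23 → $136.53
  Feb: +$471.23 − $2,188.80 → -$1,581.04
  Mar: +$471.23 → -$1,109.81
  Apr: +$471.23 → -$638.58
  May: +$471.23 → -$167.35
  Jun: +$471.23 → $303.88
  Jul: +$471.23 → $775.11
  Aug: +$471.23 − $2,188.80 → -$942.46
  Sep: +$471.23 → -$471.23
  Oct: +$471.23 → $0.00
Lowest trial balance = -$1,581.04 (Feb)
Initial deposit = cushion − low point = $471.23 − (-$1,581.04) = $2,052.27

$2,052.27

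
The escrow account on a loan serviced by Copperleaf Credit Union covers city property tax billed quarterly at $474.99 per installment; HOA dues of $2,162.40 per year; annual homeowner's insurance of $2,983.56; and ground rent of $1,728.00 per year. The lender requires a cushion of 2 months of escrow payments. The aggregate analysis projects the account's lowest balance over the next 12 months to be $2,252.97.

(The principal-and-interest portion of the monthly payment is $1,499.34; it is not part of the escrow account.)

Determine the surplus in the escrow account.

City property tax — $474.99 × 4 = $1,899.96 annually
HOA dues — $2,162.40 annually
Homeowner's insurance — $2,983.56 annually
Ground rent — $1,728.00 annually
Yearly total = $1,899.96 + $2,162.40 + $2,983.56 + $1,728.00 = $8,773.92
Base monthly escrow = $8,773.92 / 12 = $731.16
Required reserve = 2 × $731.16 = $1,462.32
Surplus = $2,252.97 − $1,462.32 = $790.65

$790.65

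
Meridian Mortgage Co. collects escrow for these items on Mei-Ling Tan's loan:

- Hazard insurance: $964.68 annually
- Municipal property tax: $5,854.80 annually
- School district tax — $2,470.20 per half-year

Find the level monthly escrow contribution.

Hazard insurance: $964.68/yr
Municipal property tax: $5,854.80/yr
School district tax: $2,470.20 × 2 = $4,940.40/yr
Total per year = $11,759.88
Monthly = $11,759.88 ÷ 12 = $979.99

$979.99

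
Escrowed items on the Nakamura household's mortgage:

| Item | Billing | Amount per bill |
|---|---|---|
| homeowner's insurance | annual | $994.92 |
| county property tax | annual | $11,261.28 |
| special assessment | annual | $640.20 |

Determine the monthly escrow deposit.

Homeowner's insurance: $994.92 per year
County property tax: $11,261.28 per year
Special assessment: $640.20 per year
Combined annual = $12,896.40
Monthly escrow = $12,896.40 / 12 = $1,074.70

$1,074.70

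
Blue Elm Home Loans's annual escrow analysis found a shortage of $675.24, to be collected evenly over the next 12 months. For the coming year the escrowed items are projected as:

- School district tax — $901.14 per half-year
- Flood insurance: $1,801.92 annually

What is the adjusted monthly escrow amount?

$356.62

School district tax = $901.14 × 2 = $1,802.28/yr
Flood insurance = $1,801.92/yr
Yearly total = $1,802.28 + $1,801.92 = $3,604.20
Monthly = $3,604.20 / 12 = $300.35
Shortage spread = $675.24 / 12 = $56.27/mo
New monthly escrow = $300.35 + $56.27 = $356.62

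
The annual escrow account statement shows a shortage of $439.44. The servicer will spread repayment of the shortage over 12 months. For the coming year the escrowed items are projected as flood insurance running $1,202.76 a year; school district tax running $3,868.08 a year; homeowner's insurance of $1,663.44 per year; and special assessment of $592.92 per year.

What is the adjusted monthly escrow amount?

$647.22

Flood insurance — $1,202.76 per year
School district tax — $3,868.08 per year
Homeowner's insurance — $1,663.44 per year
Special assessment — $592.92 per year
Total per year = $7,327.20
Monthly = $7,327.20 / 12 = $610.60
Shortage spread = $439.44 ÷ 12 = $36.62/mo
New monthly escrow = $610.60 + $36.62 = $647.22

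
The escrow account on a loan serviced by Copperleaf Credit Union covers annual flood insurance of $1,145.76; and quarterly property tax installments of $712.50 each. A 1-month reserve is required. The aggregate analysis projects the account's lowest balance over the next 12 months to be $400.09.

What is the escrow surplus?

$67.11

Flood insurance = $1,145.76
Property tax = $712.50 × 4 = $2,850.00
Combined annual = $3,995.76
Base monthly escrow = $3,995.76 ÷ 12 = $332.98
Required cushion = 1 × $332.98 = $332.98
Surplus = $400.09 − $332.98 = $67.11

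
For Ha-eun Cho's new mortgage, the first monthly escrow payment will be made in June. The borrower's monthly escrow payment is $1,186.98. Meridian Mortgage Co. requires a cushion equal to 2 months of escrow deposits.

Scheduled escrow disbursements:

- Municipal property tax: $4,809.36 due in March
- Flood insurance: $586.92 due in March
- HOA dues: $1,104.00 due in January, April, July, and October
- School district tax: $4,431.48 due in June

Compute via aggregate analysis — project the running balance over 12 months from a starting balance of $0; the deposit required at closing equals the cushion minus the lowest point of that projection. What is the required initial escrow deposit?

Cushion = 2 × $1,186.98 = $2,373.96
Trial balance (start $0, +$1,186.98 each month, − disbursements):
  Jun: +$1,186.98 − $4,431.48 → -$3,244.50
  Jul: +$1,186.98 − $1,104.00 → -$3,161.52
  Aug: +$1,186.98 → -$1,974.54
  Sep: +$1,186.98 → -$787.56
  Oct: +$1,186.98 − $1,104.00 → -$704.58
  Nov: +$1,186.98 → $482.40
  Dec: +$1,186.98 → $1,669.38
  Jan: +$1,186.98 − $1,104.00 → $1,752.36
  Feb: +$1,186.98 → $2,939.34
  Mar: +$1,186.98 − $5,396.28 → -$1,269.96
  Apr: +$1,186.98 − $1,104.00 → -$1,186.98
  May: +$1,186.98 → $0.00
Lowest trial balance = -$3,244.50 (Jun)
Initial deposit = cushion − low point = $2,373.96 − (-$3,244.50) = $5,618.46

$5,618.46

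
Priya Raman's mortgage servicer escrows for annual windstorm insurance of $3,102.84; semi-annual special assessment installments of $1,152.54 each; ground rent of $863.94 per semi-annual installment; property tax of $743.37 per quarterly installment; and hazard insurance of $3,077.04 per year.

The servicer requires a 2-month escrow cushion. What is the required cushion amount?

$2,197.72

Windstorm insurance — $3,102.84
Special assessment — $1,152.54 × 2 = $2,305.08
Ground rent — $863.94 × 2 = $1,727.88
Property tax — $743.37 × 4 = $2,973.48
Hazard insurance — $3,077.04
Combined annual = $3,102.84 + $2,305.08 + $1,727.88 + $2,973.48 + $3,077.04 = $13,186.32
Monthly = $13,186.32 / 12 = $1,098.86
Reserve = 2 × $1,098.86 = $2,197.72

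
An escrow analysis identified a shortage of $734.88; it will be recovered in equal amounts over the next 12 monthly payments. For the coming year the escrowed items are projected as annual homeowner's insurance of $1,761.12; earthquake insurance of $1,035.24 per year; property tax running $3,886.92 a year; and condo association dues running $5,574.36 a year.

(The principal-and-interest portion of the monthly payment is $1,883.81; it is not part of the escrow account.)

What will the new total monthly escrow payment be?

$1,082.71

Homeowner's insurance: $1,761.12 per year
Earthquake insurance: $1,035.24 per year
Property tax: $3,886.92 per year
Condo association dues: $5,574.36 per year
Yearly total = $12,257.64
Monthly = $12,257.64 ÷ 12 = $1,021.47
Shortage spread = $734.88 ÷ 12 = $61.24/mo
Adjusted monthly = $1,021.47 + $61.24 = $1,082.71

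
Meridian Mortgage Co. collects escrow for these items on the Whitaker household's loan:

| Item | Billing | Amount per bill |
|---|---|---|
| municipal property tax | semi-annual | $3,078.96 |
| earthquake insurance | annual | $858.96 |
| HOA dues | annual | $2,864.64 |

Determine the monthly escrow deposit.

Municipal property tax — $3,078.96 × 2 = $6,157.92 per year
Earthquake insurance — $858.96 per year
HOA dues — $2,864.64 per year
Yearly total = $6,157.92 + $858.96 + $2,864.64 = $9,881.52
Per month = $9,881.52 ÷ 12 = $823.46

$823.46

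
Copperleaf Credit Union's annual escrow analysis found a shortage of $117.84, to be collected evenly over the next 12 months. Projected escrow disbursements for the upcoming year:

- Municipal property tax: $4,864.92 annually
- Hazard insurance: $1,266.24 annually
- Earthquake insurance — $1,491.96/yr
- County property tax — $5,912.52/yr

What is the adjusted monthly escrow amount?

$1,137.79

Municipal property tax — $4,864.92/yr
Hazard insurance — $1,266.24/yr
Earthquake insurance — $1,491.96/yr
County property tax — $5,912.52/yr
Annual escrow total = $4,864.92 + $1,266.24 + $1,491.96 + $5,912.52 = $13,535.64
Base monthly escrow = $13,535.64 / 12 = $1,127.97
Monthly shortage recovery: $117.84 / 12 = $9.82
New monthly escrow = $1,127.97 + $9.82 = $1,137.79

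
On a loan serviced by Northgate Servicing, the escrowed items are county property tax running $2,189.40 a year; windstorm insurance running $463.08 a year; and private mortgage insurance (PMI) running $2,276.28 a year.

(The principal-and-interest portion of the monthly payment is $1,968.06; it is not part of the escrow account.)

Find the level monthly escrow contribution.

$410.73

County property tax: $2,189.40
Windstorm insurance: $463.08
Private mortgage insurance (PMI): $2,276.28
Annual escrow total = $4,928.76
Monthly escrow = $4,928.76 ÷ 12 = $410.73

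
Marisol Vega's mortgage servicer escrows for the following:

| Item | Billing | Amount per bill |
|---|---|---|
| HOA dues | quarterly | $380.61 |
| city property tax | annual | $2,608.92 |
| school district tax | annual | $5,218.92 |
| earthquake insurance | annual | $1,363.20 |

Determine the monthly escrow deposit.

$892.79

HOA dues: $380.61 × 4 = $1,522.44 annually
City property tax: $2,608.92 annually
School district tax: $5,218.92 annually
Earthquake insurance: $1,363.20 annually
Total annual escrow = $1,522.44 + $2,608.92 + $5,218.92 + $1,363.20 = $10,713.48
Per month = $10,713.48 / 12 = $892.79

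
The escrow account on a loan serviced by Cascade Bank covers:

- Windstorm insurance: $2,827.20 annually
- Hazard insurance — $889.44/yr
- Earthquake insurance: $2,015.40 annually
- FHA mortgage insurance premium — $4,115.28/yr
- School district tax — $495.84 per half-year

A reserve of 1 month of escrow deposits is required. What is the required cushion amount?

Windstorm insurance: $2,827.20/yr
Hazard insurance: $889.44/yr
Earthquake insurance: $2,015.40/yr
FHA mortgage insurance premium: $4,115.28/yr
School district tax: $495.84 × 2 = $991.68/yr
Total per year = $2,827.20 + $889.44 + $2,015.40 + $4,115.28 + $991.68 = $10,839.00
Per month = $10,839.00 / 12 = $903.25
Reserve = 1 × $903.25 = $903.25

$903.25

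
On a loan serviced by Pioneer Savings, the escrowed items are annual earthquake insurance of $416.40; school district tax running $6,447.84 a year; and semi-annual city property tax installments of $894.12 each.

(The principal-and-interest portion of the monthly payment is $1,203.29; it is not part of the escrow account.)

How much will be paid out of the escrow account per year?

$8,652.48

Earthquake insurance — $416.40/yr
School district tax — $6,447.84/yr
City property tax — $894.12 × 2 = $1,788.24/yr
Yearly total = $8,652.48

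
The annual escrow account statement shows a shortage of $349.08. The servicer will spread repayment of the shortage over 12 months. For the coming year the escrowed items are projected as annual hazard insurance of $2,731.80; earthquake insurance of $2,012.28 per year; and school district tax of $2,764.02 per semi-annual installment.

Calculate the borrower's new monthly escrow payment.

Hazard insurance — $2,731.80 per year
Earthquake insurance — $2,012.28 per year
School district tax — $2,764.02 × 2 = $5,528.04 per year
Combined annual = $10,272.12
Per month = $10,272.12 ÷ 12 = $856.01
Shortage per month = $349.08 / 12 = $29.09
New monthly escrow = $856.01 + $29.09 = $885.10

$885.10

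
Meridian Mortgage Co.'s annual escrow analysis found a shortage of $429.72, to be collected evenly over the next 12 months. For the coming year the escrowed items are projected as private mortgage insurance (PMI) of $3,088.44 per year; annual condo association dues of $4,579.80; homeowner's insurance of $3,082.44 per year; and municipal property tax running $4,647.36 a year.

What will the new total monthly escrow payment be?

Private mortgage insurance (PMI): $3,088.44
Condo association dues: $4,579.80
Homeowner's insurance: $3,082.44
Municipal property tax: $4,647.36
Total annual escrow = $15,398.04
Per month = $15,398.04 / 12 = $1,283.17
Monthly shortage recovery: $429.72 ÷ 12 = $35.81
Adjusted monthly = $1,283.17 + $35.81 = $1,318.98

$1,318.98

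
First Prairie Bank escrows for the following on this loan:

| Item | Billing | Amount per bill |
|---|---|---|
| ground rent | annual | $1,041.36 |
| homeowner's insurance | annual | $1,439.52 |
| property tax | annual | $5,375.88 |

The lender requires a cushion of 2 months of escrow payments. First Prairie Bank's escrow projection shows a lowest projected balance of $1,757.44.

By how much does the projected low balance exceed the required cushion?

Ground rent — $1,041.36 per year
Homeowner's insurance — $1,439.52 per year
Property tax — $5,375.88 per year
Total annual escrow = $1,041.36 + $1,439.52 + $5,375.88 = $7,856.76
Per month = $7,856.76 / 12 = $654.73
Required cushion = 2 × $654.73 = $1,309.46
Surplus = $1,757.44 − $1,309.46 = $447.98

$447.98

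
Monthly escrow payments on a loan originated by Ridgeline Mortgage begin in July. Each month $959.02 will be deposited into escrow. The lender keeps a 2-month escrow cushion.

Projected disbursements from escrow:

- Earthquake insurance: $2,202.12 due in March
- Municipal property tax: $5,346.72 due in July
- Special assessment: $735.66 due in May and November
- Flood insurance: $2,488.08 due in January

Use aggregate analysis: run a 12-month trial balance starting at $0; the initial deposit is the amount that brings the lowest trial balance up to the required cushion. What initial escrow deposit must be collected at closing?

$6,305.74

Cushion = 2 × $959.02 = $1,918.04
Trial balance (start $0, +$959.02 each month, − disbursements):
  Jul: +$959.02 − $5,346.72 → -$4,387.70
  Aug: +$959.02 → -$3,428.68
  Sep: +$959.02 → -$2,469.66
  Oct: +$959.02 → -$1,510.64
  Nov: +$959.02 − $735.66 → -$1,287.28
  Dec: +$959.02 → -$328.26
  Jan: +$959.02 − $2,488.08 → -$1,857.32
  Feb: +$959.02 → -$898.30
  Mar: +$959.02 − $2,202.12 → -$2,141.40
  Apr: +$959.02 → -$1,182.38
  May: +$959.02 − $735.66 → -$959.02
  Jun: +$959.02 → $0.00
Lowest trial balance = -$4,387.70 (Jul)
Initial deposit = cushion − low point = $1,918.04 − (-$4,387.70) = $6,305.74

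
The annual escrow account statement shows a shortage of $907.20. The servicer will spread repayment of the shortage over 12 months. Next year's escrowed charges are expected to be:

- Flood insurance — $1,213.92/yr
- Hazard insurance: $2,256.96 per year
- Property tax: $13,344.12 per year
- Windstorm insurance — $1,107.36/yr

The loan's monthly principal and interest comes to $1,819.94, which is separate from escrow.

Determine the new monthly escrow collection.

$1,569.13

Flood insurance: $1,213.92/yr
Hazard insurance: $2,256.96/yr
Property tax: $13,344.12/yr
Windstorm insurance: $1,107.36/yr
Combined annual = $17,922.36
Base monthly escrow = $17,922.36 ÷ 12 = $1,493.53
Shortage per month = $907.20 / 12 = $75.60
Adjusted monthly = $1,493.53 + $75.60 = $1,569.13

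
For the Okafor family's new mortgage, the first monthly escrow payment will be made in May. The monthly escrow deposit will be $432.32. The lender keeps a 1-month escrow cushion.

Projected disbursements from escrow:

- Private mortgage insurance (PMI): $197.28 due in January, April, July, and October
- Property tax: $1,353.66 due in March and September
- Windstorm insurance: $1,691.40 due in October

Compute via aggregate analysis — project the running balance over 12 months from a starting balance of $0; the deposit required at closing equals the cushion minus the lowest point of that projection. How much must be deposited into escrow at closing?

Cushion = 1 × $432.32 = $432.32
Trial balance (start $0, +$432.32 each month, − disbursements):
  May: +$432.32 → $432.32
  Jun: +$432.32 → $864.64
  Jul: +$432.32 − $197.28 → $1,099.68
  Aug: +$432.32 → $1,532.00
  Sep: +$432.32 − $1,353.66 → $610.66
  Oct: +$432.32 − $1,888.68 → -$845.70
  Nov: +$432.32 → -$413.38
  Dec: +$432.32 → $18.94
  Jan: +$432.32 − $197.28 → $253.98
  Feb: +$432.32 → $686.30
  Mar: +$432.32 − $1,353.66 → -$235.04
  Apr: +$432.32 − $197.28 → $0.00
Lowest trial balance = -$845.70 (Oct)
Initial deposit = cushion − low point = $432.32 − (-$845.70) = $1,278.02

$1,278.02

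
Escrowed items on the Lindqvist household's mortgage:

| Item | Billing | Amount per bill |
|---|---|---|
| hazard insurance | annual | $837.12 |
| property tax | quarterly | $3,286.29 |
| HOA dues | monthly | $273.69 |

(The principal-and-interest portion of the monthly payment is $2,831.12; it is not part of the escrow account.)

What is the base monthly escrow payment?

Hazard insurance: $837.12 annually
Property tax: $3,286.29 × 4 = $13,145.16 annually
HOA dues: $273.69 × 12 = $3,284.28 annually
Total annual escrow = $837.12 + $13,145.16 + $3,284.28 = $17,266.56
Monthly = $17,266.56 ÷ 12 = $1,438.88

$1,438.88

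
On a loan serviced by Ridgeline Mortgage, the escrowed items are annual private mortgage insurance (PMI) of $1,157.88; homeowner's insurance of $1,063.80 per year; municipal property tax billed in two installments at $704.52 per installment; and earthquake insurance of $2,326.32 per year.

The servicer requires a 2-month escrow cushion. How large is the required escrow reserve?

$992.84

Private mortgage insurance (PMI): $1,157.88 annually
Homeowner's insurance: $1,063.80 annually
Municipal property tax: $704.52 × 2 = $1,409.04 annually
Earthquake insurance: $2,326.32 annually
Combined annual = $1,157.88 + $1,063.80 + $1,409.04 + $2,326.32 = $5,957.04
Monthly escrow = $5,957.04 ÷ 12 = $496.42
Reserve = 2 × $496.42 = $992.84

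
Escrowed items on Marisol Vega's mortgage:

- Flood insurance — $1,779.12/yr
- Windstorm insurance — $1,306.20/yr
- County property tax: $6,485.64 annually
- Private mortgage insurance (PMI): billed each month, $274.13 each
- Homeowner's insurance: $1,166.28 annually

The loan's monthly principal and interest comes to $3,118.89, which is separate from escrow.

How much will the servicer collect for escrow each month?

$1,168.90

Flood insurance: $1,779.12 annually
Windstorm insurance: $1,306.20 annually
County property tax: $6,485.64 annually
Private mortgage insurance (PMI): $274.13 × 12 = $3,289.56 annually
Homeowner's insurance: $1,166.28 annually
Total per year = $1,779.12 + $1,306.20 + $6,485.64 + $3,289.56 + $1,166.28 = $14,026.80
Monthly = $14,026.80 / 12 = $1,168.90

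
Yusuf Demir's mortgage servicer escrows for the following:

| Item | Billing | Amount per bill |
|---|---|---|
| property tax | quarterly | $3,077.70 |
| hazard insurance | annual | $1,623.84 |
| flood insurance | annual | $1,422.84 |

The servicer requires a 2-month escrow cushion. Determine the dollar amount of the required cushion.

Property tax: $3,077.70 × 4 = $12,310.80/yr
Hazard insurance: $1,623.84/yr
Flood insurance: $1,422.84/yr
Total annual escrow = $15,357.48
Per month = $15,357.48 / 12 = $1,279.79
Required cushion = 2 × $1,279.79 = $2,559.58

$2,559.58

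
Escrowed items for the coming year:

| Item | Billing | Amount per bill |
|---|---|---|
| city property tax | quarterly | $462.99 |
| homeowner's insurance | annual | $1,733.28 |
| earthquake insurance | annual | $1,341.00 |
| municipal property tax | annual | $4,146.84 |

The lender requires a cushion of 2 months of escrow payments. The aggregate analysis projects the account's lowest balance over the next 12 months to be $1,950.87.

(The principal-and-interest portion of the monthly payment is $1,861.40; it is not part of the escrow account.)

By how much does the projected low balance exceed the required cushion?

City property tax — $462.99 × 4 = $1,851.96
Homeowner's insurance — $1,733.28
Earthquake insurance — $1,341.00
Municipal property tax — $4,146.84
Combined annual = $1,851.96 + $1,733.28 + $1,341.00 + $4,146.84 = $9,073.08
Monthly = $9,073.08 / 12 = $756.09
Required reserve = 2 × $756.09 = $1,512.18
Excess over cushion: $1,950.87 − $1,512.18 = $438.69

$438.69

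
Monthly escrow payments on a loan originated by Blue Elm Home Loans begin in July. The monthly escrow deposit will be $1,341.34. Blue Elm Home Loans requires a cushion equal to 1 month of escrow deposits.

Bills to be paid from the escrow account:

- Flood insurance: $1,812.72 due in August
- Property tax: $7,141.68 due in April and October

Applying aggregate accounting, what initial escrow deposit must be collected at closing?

Cushion = 1 × $1,341.34 = $1,341.34
Trial balance (start $0, +$1,341.34 each month, − disbursements):
  Jul: +$1,341.34 → $1,341.34
  Aug: +$1,341.34 − $1,812.72 → $869.96
  Sep: +$1,341.34 → $2,211.30
  Oct: +$1,341.34 − $7,141.68 → -$3,589.04
  Nov: +$1,341.34 → -$2,247.70
  Dec: +$1,341.34 → -$906.36
  Jan: +$1,341.34 → $434.98
  Feb: +$1,341.34 → $1,776.32
  Mar: +$1,341.34 → $3,117.66
  Apr: +$1,341.34 − $7,141.68 → -$2,682.68
  May: +$1,341.34 → -$1,341.34
  Jun: +$1,341.34 → $0.00
Lowest trial balance = -$3,589.04 (Oct)
Initial deposit = cushion − low point = $1,341.34 − (-$3,589.04) = $4,930.38

$4,930.38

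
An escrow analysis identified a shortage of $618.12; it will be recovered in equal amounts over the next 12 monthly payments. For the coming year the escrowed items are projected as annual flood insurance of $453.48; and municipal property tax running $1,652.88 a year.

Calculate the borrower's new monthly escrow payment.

$227.04

Flood insurance: $453.48 per year
Municipal property tax: $1,652.88 per year
Total annual escrow = $2,106.36
Base monthly escrow = $2,106.36 / 12 = $175.53
Shortage spread = $618.12 / 12 = $51.51/mo
Adjusted monthly = $175.53 + $51.51 = $227.04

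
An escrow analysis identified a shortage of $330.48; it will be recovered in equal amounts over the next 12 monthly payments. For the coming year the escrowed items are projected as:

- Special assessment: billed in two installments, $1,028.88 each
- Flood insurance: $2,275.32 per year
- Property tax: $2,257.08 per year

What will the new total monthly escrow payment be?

$576.72

Special assessment = $1,028.88 × 2 = $2,057.76
Flood insurance = $2,275.32
Property tax = $2,257.08
Combined annual = $2,057.76 + $2,275.32 + $2,257.08 = $6,590.16
Monthly = $6,590.16 ÷ 12 = $549.18
Monthly shortage recovery: $330.48 ÷ 12 = $27.54
New monthly escrow = $549.18 + $27.54 = $576.72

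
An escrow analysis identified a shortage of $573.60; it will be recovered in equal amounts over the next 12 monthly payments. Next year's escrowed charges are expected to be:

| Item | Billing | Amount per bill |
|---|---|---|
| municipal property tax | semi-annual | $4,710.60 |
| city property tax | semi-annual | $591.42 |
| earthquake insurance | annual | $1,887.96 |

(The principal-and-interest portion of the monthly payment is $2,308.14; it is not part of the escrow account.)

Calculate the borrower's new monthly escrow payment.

$1,088.80

Municipal property tax = $4,710.60 × 2 = $9,421.20/yr
City property tax = $591.42 × 2 = $1,182.84/yr
Earthquake insurance = $1,887.96/yr
Total per year = $12,492.00
Monthly = $12,492.00 / 12 = $1,041.00
Shortage spread = $573.60 / 12 = $47.80/mo
Adjusted monthly = $1,041.00 + $47.80 = $1,088.80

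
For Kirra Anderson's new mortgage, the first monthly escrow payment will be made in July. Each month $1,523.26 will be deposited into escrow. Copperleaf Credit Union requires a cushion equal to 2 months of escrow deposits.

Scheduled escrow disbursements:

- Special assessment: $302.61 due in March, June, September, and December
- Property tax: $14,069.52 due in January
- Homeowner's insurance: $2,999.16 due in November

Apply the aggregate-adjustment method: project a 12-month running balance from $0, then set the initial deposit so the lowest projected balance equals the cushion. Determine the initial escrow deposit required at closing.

$10,057.60

Cushion = 2 × $1,523.26 = $3,046.52
Trial balance (start $0, +$1,523.26 each month, − disbursements):
  Jul: +$1,523.26 → $1,523.26
  Aug: +$1,523.26 → $3,046.52
  Sep: +$1,523.26 − $302.61 → $4,267.17
  Oct: +$1,523.26 → $5,790.43
  Nov: +$1,523.26 − $2,999.16 → $4,314.53
  Dec: +$1,523.26 − $302.61 → $5,535.18
  Jan: +$1,523.26 − $14,069.52 → -$7,011.08
  Feb: +$1,523.26 → -$5,487.82
  Mar: +$1,523.26 − $302.61 → -$4,267.17
  Apr: +$1,523.26 → -$2,743.91
  May: +$1,523.26 → -$1,220.65
  Jun: +$1,523.26 − $302.61 → $0.00
Lowest trial balance = -$7,011.08 (Jan)
Initial deposit = cushion − low point = $3,046.52 − (-$7,011.08) = $10,057.60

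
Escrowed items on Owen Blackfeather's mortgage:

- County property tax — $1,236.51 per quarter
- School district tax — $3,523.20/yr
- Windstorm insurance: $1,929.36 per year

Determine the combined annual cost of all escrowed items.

$10,398.60

County property tax = $1,236.51 × 4 = $4,946.04/yr
School district tax = $3,523.20/yr
Windstorm insurance = $1,929.36/yr
Combined annual = $10,398.60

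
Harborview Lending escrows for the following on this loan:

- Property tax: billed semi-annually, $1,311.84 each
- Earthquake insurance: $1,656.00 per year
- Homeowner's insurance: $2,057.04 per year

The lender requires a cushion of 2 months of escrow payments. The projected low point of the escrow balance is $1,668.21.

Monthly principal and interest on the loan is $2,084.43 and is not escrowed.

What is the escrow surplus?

Property tax: $1,311.84 × 2 = $2,623.68
Earthquake insurance: $1,656.00
Homeowner's insurance: $2,057.04
Total annual escrow = $2,623.68 + $1,656.00 + $2,057.04 = $6,336.72
Monthly = $6,336.72 ÷ 12 = $528.06
Required cushion = 2 × $528.06 = $1,056.12
Excess over cushion: $1,668.21 − $1,056.12 = $612.09

$612.09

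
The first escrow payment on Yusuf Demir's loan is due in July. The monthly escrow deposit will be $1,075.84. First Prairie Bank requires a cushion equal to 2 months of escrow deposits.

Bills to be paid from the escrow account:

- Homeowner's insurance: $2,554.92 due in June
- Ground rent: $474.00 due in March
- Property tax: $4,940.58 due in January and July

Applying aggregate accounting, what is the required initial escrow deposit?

$6,016.42

Cushion = 2 × $1,075.84 = $2,151.68
Trial balance (start $0, +$1,075.84 each month, − disbursements):
  Jul: +$1,075.84 − $4,940.58 → -$3,864.74
  Aug: +$1,075.84 → -$2,788.90
  Sep: +$1,075.84 → -$1,713.06
  Oct: +$1,075.84 → -$637.22
  Nov: +$1,075.84 → $438.62
  Dec: +$1,075.84 → $1,514.46
  Jan: +$1,075.84 − $4,940.58 → -$2,350.28
  Feb: +$1,075.84 → -$1,274.44
  Mar: +$1,075.84 − $474.00 → -$672.60
  Apr: +$1,075.84 → $403.24
  May: +$1,075.84 → $1,479.08
  Jun: +$1,075.84 − $2,554.92 → $0.00
Lowest trial balance = -$3,864.74 (Jul)
Initial deposit = cushion − low point = $2,151.68 − (-$3,864.74) = $6,016.42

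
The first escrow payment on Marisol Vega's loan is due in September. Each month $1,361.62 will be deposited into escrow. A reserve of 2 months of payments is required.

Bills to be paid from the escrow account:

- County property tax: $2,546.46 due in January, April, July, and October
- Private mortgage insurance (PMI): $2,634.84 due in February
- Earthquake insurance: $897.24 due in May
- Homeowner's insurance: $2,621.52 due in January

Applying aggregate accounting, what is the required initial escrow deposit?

Cushion = 2 × $1,361.62 = $2,723.24
Trial balance (start $0, +$1,361.62 each month, − disbursements):
  Sep: +$1,361.62 → $1,361.62
  Oct: +$1,361.62 − $2,546.46 → $176.78
  Nov: +$1,361.62 → $1,538.40
  Dec: +$1,361.62 → $2,900.02
  Jan: +$1,361.62 − $5,167.98 → -$906.34
  Feb: +$1,361.62 − $2,634.84 → -$2,179.56
  Mar: +$1,361.62 → -$817.94
  Apr: +$1,361.62 − $2,546.46 → -$2,002.78
  May: +$1,361.62 − $897.24 → -$1,538.40
  Jun: +$1,361.62 → -$176.78
  Jul: +$1,361.62 − $2,546.46 → -$1,361.62
  Aug: +$1,361.62 → $0.00
Lowest trial balance = -$2,179.56 (Feb)
Initial deposit = cushion − low point = $2,723.24 − (-$2,179.56) = $4,902.80

$4,902.80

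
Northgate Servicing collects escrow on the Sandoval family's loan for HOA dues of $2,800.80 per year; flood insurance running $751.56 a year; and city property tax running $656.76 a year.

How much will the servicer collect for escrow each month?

HOA dues = $2,800.80 per year
Flood insurance = $751.56 per year
City property tax = $656.76 per year
Combined annual = $2,800.80 + $751.56 + $656.76 = $4,209.12
Base monthly escrow = $4,209.12 / 12 = $350.76

$350.76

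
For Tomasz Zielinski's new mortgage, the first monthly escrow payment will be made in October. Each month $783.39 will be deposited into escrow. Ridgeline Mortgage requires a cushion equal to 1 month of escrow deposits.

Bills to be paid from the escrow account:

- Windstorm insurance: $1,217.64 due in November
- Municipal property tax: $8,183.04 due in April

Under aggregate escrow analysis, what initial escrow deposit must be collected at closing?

Cushion = 1 × $783.39 = $783.39
Trial balance (start $0, +$783.39 each month, − disbursements):
  Oct: +$783.39 → $783.39
  Nov: +$783.39 − $1,217.64 → $349.14
  Dec: +$783.39 → $1,132.53
  Jan: +$783.39 → $1,915.92
  Feb: +$783.39 → $2,699.31
  Mar: +$783.39 → $3,482.70
  Apr: +$783.39 − $8,183.04 → -$3,916.95
  May: +$783.39 → -$3,133.56
  Jun: +$783.39 → -$2,350.17
  Jul: +$783.39 → -$1,566.78
  Aug: +$783.39 → -$783.39
  Sep: +$783.39 → $0.00
Lowest trial balance = -$3,916.95 (Apr)
Initial deposit = cushion − low point = $783.39 − (-$3,916.95) = $4,700.34

$4,700.34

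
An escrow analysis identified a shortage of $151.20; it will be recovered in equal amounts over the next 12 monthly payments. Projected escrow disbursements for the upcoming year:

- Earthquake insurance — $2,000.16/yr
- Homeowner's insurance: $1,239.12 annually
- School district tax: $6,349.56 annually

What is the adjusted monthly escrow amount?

$811.67

Earthquake insurance — $2,000.16/yr
Homeowner's insurance — $1,239.12/yr
School district tax — $6,349.56/yr
Combined annual = $2,000.16 + $1,239.12 + $6,349.56 = $9,588.84
Base monthly escrow = $9,588.84 ÷ 12 = $799.07
Shortage spread = $151.20 / 12 = $12.60/mo
New monthly escrow = $799.07 + $12.60 = $811.67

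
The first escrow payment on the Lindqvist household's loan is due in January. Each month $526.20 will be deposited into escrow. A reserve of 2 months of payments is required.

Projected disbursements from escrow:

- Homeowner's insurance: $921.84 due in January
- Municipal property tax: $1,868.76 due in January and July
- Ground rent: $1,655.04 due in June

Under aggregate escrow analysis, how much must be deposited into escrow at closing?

Cushion = 2 × $526.20 = $1,052.40
Trial balance (start $0, +$526.20 each month, − disbursements):
  Jan: +$526.20 − $2,790.60 → -$2,264.40
  Feb: +$526.20 → -$1,738.20
  Mar: +$526.20 → -$1,212.00
  Apr: +$526.20 → -$685.80
  May: +$526.20 → -$159.60
  Jun: +$526.20 − $1,655.04 → -$1,288.44
  Jul: +$526.20 − $1,868.76 → -$2,631.00
  Aug: +$526.20 → -$2,104.80
  Sep: +$526.20 → -$1,578.60
  Oct: +$526.20 → -$1,052.40
  Nov: +$526.20 → -$526.20
  Dec: +$526.20 → $0.00
Lowest trial balance = -$2,631.00 (Jul)
Initial deposit = cushion − low point = $1,052.40 − (-$2,631.00) = $3,683.40

$3,683.40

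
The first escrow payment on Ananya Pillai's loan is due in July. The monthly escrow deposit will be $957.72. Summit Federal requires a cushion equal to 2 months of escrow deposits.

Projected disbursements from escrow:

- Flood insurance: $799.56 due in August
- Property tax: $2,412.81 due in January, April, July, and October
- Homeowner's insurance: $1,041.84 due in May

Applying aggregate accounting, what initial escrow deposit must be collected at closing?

Cushion = 2 × $957.72 = $1,915.44
Trial balance (start $0, +$957.72 each month, − disbursements):
  Jul: +$957.72 − $2,412.81 → -$1,455.09
  Aug: +$957.72 − $799.56 → -$1,296.93
  Sep: +$957.72 → -$339.21
  Oct: +$957.72 − $2,412.81 → -$1,794.30
  Nov: +$957.72 → -$836.58
  Dec: +$957.72 → $121.14
  Jan: +$957.72 − $2,412.81 → -$1,333.95
  Feb: +$957.72 → -$376.23
  Mar: +$957.72 → $581.49
  Apr: +$957.72 − $2,412.81 → -$873.60
  May: +$957.72 − $1,041.84 → -$957.72
  Jun: +$957.72 → $0.00
Lowest trial balance = -$1,794.30 (Oct)
Initial deposit = cushion − low point = $1,915.44 − (-$1,794.30) = $3,709.74

$3,709.74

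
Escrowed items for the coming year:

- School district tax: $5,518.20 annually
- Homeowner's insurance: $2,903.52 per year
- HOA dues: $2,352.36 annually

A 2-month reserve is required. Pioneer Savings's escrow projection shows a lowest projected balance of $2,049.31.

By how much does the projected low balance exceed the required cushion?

$253.63

School district tax = $5,518.20
Homeowner's insurance = $2,903.52
HOA dues = $2,352.36
Annual escrow total = $10,774.08
Base monthly escrow = $10,774.08 ÷ 12 = $897.84
Required reserve = 2 × $897.84 = $1,795.68
Excess over cushion: $2,049.31 − $1,795.68 = $253.63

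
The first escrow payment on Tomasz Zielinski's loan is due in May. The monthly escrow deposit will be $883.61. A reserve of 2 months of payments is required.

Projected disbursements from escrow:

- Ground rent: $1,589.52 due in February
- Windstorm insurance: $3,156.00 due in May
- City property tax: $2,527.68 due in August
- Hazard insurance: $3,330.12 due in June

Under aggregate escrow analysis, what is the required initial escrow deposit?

Cushion = 2 × $883.61 = $1,767.22
Trial balance (start $0, +$883.61 each month, − disbursements):
  May: +$883.61 − $3,156.00 → -$2,272.39
  Jun: +$883.61 − $3,330.12 → -$4,718.90
  Jul: +$883.61 → -$3,835.29
  Aug: +$883.61 − $2,527.68 → -$5,479.36
  Sep: +$883.61 → -$4,595.75
  Oct: +$883.61 → -$3,712.14
  Nov: +$883.61 → -$2,828.53
  Dec: +$883.61 → -$1,944.92
  Jan: +$883.61 → -$1,061.31
  Feb: +$883.61 − $1,589.52 → -$1,767.22
  Mar: +$883.61 → -$883.61
  Apr: +$883.61 → $0.00
Lowest trial balance = -$5,479.36 (Aug)
Initial deposit = cushion − low point = $1,767.22 − (-$5,479.36) = $7,246.58

$7,246.58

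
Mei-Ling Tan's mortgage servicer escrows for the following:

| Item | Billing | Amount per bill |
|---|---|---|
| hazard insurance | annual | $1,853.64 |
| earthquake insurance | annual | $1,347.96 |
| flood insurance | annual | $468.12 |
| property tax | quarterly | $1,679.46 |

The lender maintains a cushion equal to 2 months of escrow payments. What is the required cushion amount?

Hazard insurance = $1,853.64
Earthquake insurance = $1,347.96
Flood insurance = $468.12
Property tax = $1,679.46 × 4 = $6,717.84
Total per year = $1,853.64 + $1,347.96 + $468.12 + $6,717.84 = $10,387.56
Monthly escrow = $10,387.56 ÷ 12 = $865.63
Cushion = 2 × $865.63 = $1,731.26

$1,731.26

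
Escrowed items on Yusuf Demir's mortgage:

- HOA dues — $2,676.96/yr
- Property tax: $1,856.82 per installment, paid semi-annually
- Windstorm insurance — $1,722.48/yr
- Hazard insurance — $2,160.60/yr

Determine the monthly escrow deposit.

$856.14

HOA dues: $2,676.96 annually
Property tax: $1,856.82 × 2 = $3,713.64 annually
Windstorm insurance: $1,722.48 annually
Hazard insurance: $2,160.60 annually
Combined annual = $10,273.68
Per month = $10,273.68 ÷ 12 = $856.14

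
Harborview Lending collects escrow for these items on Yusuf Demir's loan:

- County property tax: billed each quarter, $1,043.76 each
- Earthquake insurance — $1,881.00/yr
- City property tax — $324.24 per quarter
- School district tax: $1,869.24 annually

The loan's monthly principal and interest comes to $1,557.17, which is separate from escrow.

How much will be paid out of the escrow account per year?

County property tax = $1,043.76 × 4 = $4,175.04
Earthquake insurance = $1,881.00
City property tax = $324.24 × 4 = $1,296.96
School district tax = $1,869.24
Combined annual = $9,222.24

$9,222.24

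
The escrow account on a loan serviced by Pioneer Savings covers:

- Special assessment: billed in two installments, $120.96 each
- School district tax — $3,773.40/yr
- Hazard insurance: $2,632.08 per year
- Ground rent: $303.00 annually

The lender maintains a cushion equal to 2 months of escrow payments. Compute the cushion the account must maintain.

Special assessment — $120.96 × 2 = $241.92 per year
School district tax — $3,773.40 per year
Hazard insurance — $2,632.08 per year
Ground rent — $303.00 per year
Combined annual = $241.92 + $3,773.40 + $2,632.08 + $303.00 = $6,950.40
Monthly = $6,950.40 / 12 = $579.20
Required cushion = 2 × $579.20 = $1,158.40

$1,158.40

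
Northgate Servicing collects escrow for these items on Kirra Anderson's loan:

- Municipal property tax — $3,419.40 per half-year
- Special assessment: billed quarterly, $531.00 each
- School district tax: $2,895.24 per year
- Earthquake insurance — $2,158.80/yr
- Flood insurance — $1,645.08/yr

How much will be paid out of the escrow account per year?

Municipal property tax = $3,419.40 × 2 = $6,838.80
Special assessment = $531.00 × 4 = $2,124.00
School district tax = $2,895.24
Earthquake insurance = $2,158.80
Flood insurance = $1,645.08
Yearly total = $15,661.92

$15,661.92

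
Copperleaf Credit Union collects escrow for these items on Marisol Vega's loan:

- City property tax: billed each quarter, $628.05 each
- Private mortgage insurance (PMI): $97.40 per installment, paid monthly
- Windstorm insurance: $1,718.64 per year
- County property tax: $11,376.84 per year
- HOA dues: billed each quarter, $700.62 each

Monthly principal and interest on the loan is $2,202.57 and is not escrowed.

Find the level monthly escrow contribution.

City property tax: $628.05 × 4 = $2,512.20 annually
Private mortgage insurance (PMI): $97.40 × 12 = $1,168.80 annually
Windstorm insurance: $1,718.64 annually
County property tax: $11,376.84 annually
HOA dues: $700.62 × 4 = $2,802.48 annually
Total annual escrow = $2,512.20 + $1,168.80 + $1,718.64 + $11,376.84 + $2,802.48 = $19,578.96
Base monthly escrow = $19,578.96 / 12 = $1,631.58

$1,631.58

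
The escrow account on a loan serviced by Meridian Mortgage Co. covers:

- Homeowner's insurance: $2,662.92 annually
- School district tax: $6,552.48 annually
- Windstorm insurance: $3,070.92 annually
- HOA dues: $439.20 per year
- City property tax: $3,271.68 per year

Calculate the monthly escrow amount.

Homeowner's insurance = $2,662.92/yr
School district tax = $6,552.48/yr
Windstorm insurance = $3,070.92/yr
HOA dues = $439.20/yr
City property tax = $3,271.68/yr
Annual escrow total = $2,662.92 + $6,552.48 + $3,070.92 + $439.20 + $3,271.68 = $15,997.20
Base monthly escrow = $15,997.20 / 12 = $1,333.10

$1,333.10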